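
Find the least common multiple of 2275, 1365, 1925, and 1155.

75075

2275 = 5^2 × 7 × 13
1365 = 3 × 5 × 7 × 13
1925 = 5^2 × 7 × 11
1155 = 3 × 5 × 7 × 11
LCM(2275, 1365, 1925, 1155) = 3 × 5^2 × 7 × 11 × 13 = 75075.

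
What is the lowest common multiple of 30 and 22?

30 = 2 × 3 × 5
22 = 2 × 11
LCM(30, 22) = 2 × 3 × 5 × 11 = 330.

330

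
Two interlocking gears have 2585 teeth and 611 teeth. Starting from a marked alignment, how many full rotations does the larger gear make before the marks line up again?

They are all back at their starting positions together after one LCM of the periods.
2585 = 5 × 11 × 47
611 = 13 × 47
LCM(2585, 611) = 5 × 11 × 13 × 47 = 33605.
Rotations for period 2585: 33605 / 2585 = 13.

13 rotations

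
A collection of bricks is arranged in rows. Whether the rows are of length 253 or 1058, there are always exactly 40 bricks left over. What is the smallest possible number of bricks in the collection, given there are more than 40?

11678

N − 40 must be a common multiple of 253 and 1058.
253 = 11 × 23
1058 = 2 × 23^2
LCM(253, 1058) = 2 × 11 × 23^2 = 11638.
Smallest N > 40 is LCM + 40 = 11638 + 40 = 11678.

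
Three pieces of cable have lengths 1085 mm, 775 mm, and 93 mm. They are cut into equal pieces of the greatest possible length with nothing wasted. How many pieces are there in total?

Piece length = gcd(1085, 775, 93).
1085 = 5 × 7 × 31
775 = 5^2 × 31
93 = 3 × 31
gcd(1085, 775, 93) = 31.
Total pieces = 1085/31 + 775/31 + 93/31 = 35 + 25 + 3 = 63.

63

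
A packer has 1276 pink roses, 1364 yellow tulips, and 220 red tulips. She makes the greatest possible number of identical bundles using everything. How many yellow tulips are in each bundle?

31

Number of bundles = gcd(1276, 1364, 220).
1276 = 2^2 × 11 × 29
1364 = 2^2 × 11 × 31
220 = 2^2 × 5 × 11
gcd(1276, 1364, 220) = 2^2 × 11 = 44.
yellow tulips per bundle = 1364 / 44 = 31.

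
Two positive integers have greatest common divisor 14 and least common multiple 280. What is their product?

For any two positive integers, gcd × lcm = product = 14 × 280 = 3920.

3920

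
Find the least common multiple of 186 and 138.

4278

186 = 2 × 3 × 31
138 = 2 × 3 × 23
LCM(186, 138) = 2 × 3 × 23 × 31 = 4278.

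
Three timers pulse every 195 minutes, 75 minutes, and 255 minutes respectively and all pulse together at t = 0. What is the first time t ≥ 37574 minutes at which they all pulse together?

49725 minutes

Joint pulses occur at multiples of LCM(195, 75, 255).
195 = 3 × 5 × 13
75 = 3 × 5^2
255 = 3 × 5 × 17
LCM(195, 75, 255) = 3 × 5^2 × 13 × 17 = 16575.
Smallest multiple of 16575 that is ≥ 37574: ⌈37574/16575⌉ × 16575 = 3 × 16575 = 49725.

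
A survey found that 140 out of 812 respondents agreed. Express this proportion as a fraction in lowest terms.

140 = 2^2 × 5 × 7
812 = 2^2 × 7 × 29
gcd(140, 812) = 2^2 × 7 = 28.
Divide numerator and denominator by 28: 140/812 = 5/29.

5/29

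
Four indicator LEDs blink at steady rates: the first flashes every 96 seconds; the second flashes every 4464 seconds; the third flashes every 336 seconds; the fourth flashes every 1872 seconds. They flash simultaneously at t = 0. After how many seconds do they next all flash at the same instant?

The first simultaneous occurrence is after LCM of the individual periods.
96 = 2^5 × 3
4464 = 2^4 × 3^2 × 31
336 = 2^4 × 3 × 7
1872 = 2^4 × 3^2 × 13
LCM(96, 4464, 336, 1872) = 2^5 × 3^2 × 7 × 13 × 31 = 812448.

812448 seconds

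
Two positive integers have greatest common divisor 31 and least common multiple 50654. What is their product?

For any two positive integers, gcd × lcm = product = 31 × 50654 = 1570274.

1570274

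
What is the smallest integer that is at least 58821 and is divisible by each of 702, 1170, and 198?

77220

The integer must be a common multiple of 702, 1170, and 198, so a multiple of their LCM.
702 = 2 × 3^3 × 13
1170 = 2 × 3^2 × 5 × 13
198 = 2 × 3^2 × 11
LCM(702, 1170, 198) = 2 × 3^3 × 5 × 11 × 13 = 38610.
Smallest multiple of 38610 that is ≥ 58821: ⌈58821/38610⌉ × 38610 = 2 × 38610 = 77220.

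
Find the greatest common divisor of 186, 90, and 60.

6

186 = 2 × 3 × 31
90 = 2 × 3^2 × 5
60 = 2^2 × 3 × 5
gcd(186, 90, 60) = 2 × 3 = 6.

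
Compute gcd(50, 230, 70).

10

50 = 2 × 5^2
230 = 2 × 5 × 23
70 = 2 × 5 × 7
gcd(50, 230, 70) = 2 × 5 = 10.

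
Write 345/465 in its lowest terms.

345 = 3 × 5 × 23
465 = 3 × 5 × 31
gcd(345, 465) = 3 × 5 = 15.
Divide numerator and denominator by 15: 345/465 = 23/31.

23/31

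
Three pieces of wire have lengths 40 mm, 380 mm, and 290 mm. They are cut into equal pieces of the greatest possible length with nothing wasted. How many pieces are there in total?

71

Piece length = gcd(40, 380, 290).
40 = 2^3 × 5
380 = 2^2 × 5 × 19
290 = 2 × 5 × 29
gcd(40, 380, 290) = 2 × 5 = 10.
Total pieces = 40/10 + 380/10 + 290/10 = 4 + 38 + 29 = 71.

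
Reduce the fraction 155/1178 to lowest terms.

5/38

155 = 5 × 31
1178 = 2 × 19 × 31
gcd(155, 1178) = 31.
Divide numerator and denominator by 31: 155/1178 = 5/38.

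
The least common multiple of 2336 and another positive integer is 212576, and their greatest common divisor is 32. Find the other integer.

gcd × lcm = product of the two integers, so the other integer is (32 × 212576) / 2336 = 2912.

2912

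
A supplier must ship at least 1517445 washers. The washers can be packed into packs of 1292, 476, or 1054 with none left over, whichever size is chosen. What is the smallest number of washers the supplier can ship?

The number of washers must be a common multiple of 1292, 476, and 1054, so a multiple of their LCM.
1292 = 2^2 × 17 × 19
476 = 2^2 × 7 × 17
1054 = 2 × 17 × 31
LCM(1292, 476, 1054) = 2^2 × 7 × 17 × 19 × 31 = 280364.
Smallest multiple of 280364 that is ≥ 1517445: ⌈1517445/280364⌉ × 280364 = 6 × 280364 = 1682184.

1682184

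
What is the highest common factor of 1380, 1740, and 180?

60

1380 = 2^2 × 3 × 5 × 23
1740 = 2^2 × 3 × 5 × 29
180 = 2^2 × 3^2 × 5
gcd(1380, 1740, 180) = 2^2 × 3 × 5 = 60.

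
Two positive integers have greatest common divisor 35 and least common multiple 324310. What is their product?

For any two positive integers, gcd × lcm = product = 35 × 324310 = 11350850.

11350850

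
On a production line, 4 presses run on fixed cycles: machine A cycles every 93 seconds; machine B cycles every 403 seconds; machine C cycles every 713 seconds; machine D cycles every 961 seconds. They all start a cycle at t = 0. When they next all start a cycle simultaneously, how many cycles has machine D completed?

The first common completion time is the LCM of the periods.
93 = 3 × 31
403 = 13 × 31
713 = 23 × 31
961 = 31^2
LCM(93, 403, 713, 961) = 3 × 13 × 23 × 31^2 = 862017.
Cycles for period 961: 862017 / 961 = 897.

897 cycles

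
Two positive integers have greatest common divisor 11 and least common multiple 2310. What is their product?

For any two positive integers, gcd × lcm = product = 11 × 2310 = 25410.

25410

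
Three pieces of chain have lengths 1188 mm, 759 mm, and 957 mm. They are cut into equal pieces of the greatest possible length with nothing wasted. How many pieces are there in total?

Piece length = gcd(1188, 759, 957).
1188 = 2^2 × 3^3 × 11
759 = 3 × 11 × 23
957 = 3 × 11 × 29
gcd(1188, 759, 957) = 3 × 11 = 33.
Total pieces = 1188/33 + 759/33 + 957/33 = 36 + 23 + 29 = 88.

88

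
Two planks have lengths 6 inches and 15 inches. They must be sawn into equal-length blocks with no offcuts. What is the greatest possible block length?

3 inches

This is the greatest common divisor of 6 and 15.
6 = 2 × 3
15 = 3 × 5
gcd(6, 15) = 3.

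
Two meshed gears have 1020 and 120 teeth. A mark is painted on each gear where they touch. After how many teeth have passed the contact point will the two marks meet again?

They coincide at every common multiple of the periods; the first is the LCM.
1020 = 2^2 × 3 × 5 × 17
120 = 2^3 × 3 × 5
LCM(1020, 120) = 2^3 × 3 × 5 × 17 = 2040.

2040 teeth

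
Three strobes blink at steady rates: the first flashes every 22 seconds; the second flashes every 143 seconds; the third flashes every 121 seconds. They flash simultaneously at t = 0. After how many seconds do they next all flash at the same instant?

3146 seconds

We need the least common multiple of the intervals.
22 = 2 × 11
143 = 11 × 13
121 = 11^2
LCM(22, 143, 121) = 2 × 11^2 × 13 = 3146.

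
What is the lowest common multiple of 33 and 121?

363

33 = 3 × 11
121 = 11^2
LCM(33, 121) = 3 × 11^2 = 363.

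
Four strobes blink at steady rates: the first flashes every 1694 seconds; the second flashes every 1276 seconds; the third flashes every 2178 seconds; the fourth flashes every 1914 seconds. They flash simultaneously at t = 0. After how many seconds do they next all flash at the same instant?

884268 seconds

We need the least common multiple of the intervals.
1694 = 2 × 7 × 11^2
1276 = 2^2 × 11 × 29
2178 = 2 × 3^2 × 11^2
1914 = 2 × 3 × 11 × 29
LCM(1694, 1276, 2178, 1914) = 2^2 × 3^2 × 7 × 11^2 × 29 = 884268.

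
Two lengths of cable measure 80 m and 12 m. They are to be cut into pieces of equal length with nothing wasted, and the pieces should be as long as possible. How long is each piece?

4 m

Each piece length must divide every original length, so the longest possible is gcd(80, 12).
80 = 2^4 × 5
12 = 2^2 × 3
gcd(80, 12) = 2^2 = 4.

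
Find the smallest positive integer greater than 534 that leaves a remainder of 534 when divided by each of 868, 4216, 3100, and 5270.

738334

N − 534 must be a common multiple of 868, 4216, 3100, and 5270.
868 = 2^2 × 7 × 31
4216 = 2^3 × 17 × 31
3100 = 2^2 × 5^2 × 31
5270 = 2 × 5 × 17 × 31
LCM(868, 4216, 3100, 5270) = 2^3 × 5^2 × 7 × 17 × 31 = 737800.
Smallest N > 534 is LCM + 534 = 737800 + 534 = 738334.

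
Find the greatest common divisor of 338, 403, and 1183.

338 = 2 × 13^2
403 = 13 × 31
1183 = 7 × 13^2
gcd(338, 403, 1183) = 13.

13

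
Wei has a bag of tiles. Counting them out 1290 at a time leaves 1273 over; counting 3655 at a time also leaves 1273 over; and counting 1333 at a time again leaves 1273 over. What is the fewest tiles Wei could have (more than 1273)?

N − 1273 must be a common multiple of 1290, 3655, and 1333.
1290 = 2 × 3 × 5 × 43
3655 = 5 × 17 × 43
1333 = 31 × 43
LCM(1290, 3655, 1333) = 2 × 3 × 5 × 17 × 31 × 43 = 679830.
Smallest N > 1273 is LCM + 1273 = 679830 + 1273 = 681103.

681103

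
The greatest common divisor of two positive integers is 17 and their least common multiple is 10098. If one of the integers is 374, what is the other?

459

For two integers, gcd × lcm = product, so the other is (17 × 10098) / 374 = 171666 / 374 = 459.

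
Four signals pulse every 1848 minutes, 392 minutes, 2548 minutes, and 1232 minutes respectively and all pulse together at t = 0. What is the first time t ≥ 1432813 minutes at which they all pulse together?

Joint pulses occur at multiples of LCM(1848, 392, 2548, 1232).
1848 = 2^3 × 3 × 7 × 11
392 = 2^3 × 7^2
2548 = 2^2 × 7^2 × 13
1232 = 2^4 × 7 × 11
LCM(1848, 392, 2548, 1232) = 2^4 × 3 × 7^2 × 11 × 13 = 336336.
Smallest multiple of 336336 that is ≥ 1432813: ⌈1432813/336336⌉ × 336336 = 5 × 336336 = 1681680.

1681680 minutes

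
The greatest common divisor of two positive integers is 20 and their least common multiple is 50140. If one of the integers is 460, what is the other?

For two integers, gcd × lcm = product, so the other is (20 × 50140) / 460 = 1002800 / 460 = 2180.

2180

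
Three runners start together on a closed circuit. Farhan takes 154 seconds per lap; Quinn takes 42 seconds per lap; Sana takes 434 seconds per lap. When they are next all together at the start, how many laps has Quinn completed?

They are all back at their starting positions together after one LCM of the periods.
154 = 2 × 7 × 11
42 = 2 × 3 × 7
434 = 2 × 7 × 31
LCM(154, 42, 434) = 2 × 3 × 7 × 11 × 31 = 14322.
Laps for period 42: 14322 / 42 = 341.

341 laps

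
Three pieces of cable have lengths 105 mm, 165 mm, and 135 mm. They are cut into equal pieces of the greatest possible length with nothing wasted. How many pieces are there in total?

27

Piece length = gcd(105, 165, 135).
105 = 3 × 5 × 7
165 = 3 × 5 × 11
135 = 3^3 × 5
gcd(105, 165, 135) = 3 × 5 = 15.
Total pieces = 105/15 + 165/15 + 135/15 = 7 + 11 + 9 = 27.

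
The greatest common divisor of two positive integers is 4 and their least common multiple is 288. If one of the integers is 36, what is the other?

32

For two integers, gcd × lcm = product, so the other is (4 × 288) / 36 = 1152 / 36 = 32.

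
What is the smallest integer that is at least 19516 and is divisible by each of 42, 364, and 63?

19656

The integer must be a common multiple of 42, 364, and 63, so a multiple of their LCM.
42 = 2 × 3 × 7
364 = 2^2 × 7 × 13
63 = 3^2 × 7
LCM(42, 364, 63) = 2^2 × 3^2 × 7 × 13 = 3276.
Smallest multiple of 3276 that is ≥ 19516: ⌈19516/3276⌉ × 3276 = 6 × 3276 = 19656.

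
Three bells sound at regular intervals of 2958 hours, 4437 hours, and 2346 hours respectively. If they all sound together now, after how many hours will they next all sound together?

204102 hours

They coincide at every common multiple of the periods; the first is the LCM.
2958 = 2 × 3 × 17 × 29
4437 = 3^2 × 17 × 29
2346 = 2 × 3 × 17 × 23
LCM(2958, 4437, 2346) = 2 × 3^2 × 17 × 23 × 29 = 204102.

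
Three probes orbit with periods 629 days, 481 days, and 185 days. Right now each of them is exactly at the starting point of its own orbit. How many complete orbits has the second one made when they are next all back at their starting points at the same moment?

85 orbits

All finish a whole number of cycles simultaneously at t = LCM of the periods.
629 = 17 × 37
481 = 13 × 37
185 = 5 × 37
LCM(629, 481, 185) = 5 × 13 × 17 × 37 = 40885.
Orbits for period 481: 40885 / 481 = 85.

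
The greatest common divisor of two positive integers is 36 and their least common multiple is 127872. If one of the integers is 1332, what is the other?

For two integers, gcd × lcm = product, so the other is (36 × 127872) / 1332 = 4603392 / 1332 = 3456.

3456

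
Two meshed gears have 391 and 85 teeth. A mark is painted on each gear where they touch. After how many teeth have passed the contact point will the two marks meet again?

They coincide at every common multiple of the periods; the first is the LCM.
391 = 17 × 23
85 = 5 × 17
LCM(391, 85) = 5 × 17 × 23 = 1955.

1955 teeth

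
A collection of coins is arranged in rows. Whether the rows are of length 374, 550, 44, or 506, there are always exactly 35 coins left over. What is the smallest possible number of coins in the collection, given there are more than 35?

N − 35 must be a common multiple of 374, 550, 44, and 506.
374 = 2 × 11 × 17
550 = 2 × 5^2 × 11
44 = 2^2 × 11
506 = 2 × 11 × 23
LCM(374, 550, 44, 506) = 2^2 × 5^2 × 11 × 17 × 23 = 430100.
Smallest N > 35 is LCM + 35 = 430100 + 35 = 430135.

430135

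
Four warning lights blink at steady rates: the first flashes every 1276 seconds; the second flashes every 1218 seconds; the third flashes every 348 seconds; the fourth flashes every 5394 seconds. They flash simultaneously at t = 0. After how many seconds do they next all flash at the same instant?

830676 seconds

The first simultaneous occurrence is after LCM of the individual periods.
1276 = 2^2 × 11 × 29
1218 = 2 × 3 × 7 × 29
348 = 2^2 × 3 × 29
5394 = 2 × 3 × 29 × 31
LCM(1276, 1218, 348, 5394) = 2^2 × 3 × 7 × 11 × 29 × 31 = 830676.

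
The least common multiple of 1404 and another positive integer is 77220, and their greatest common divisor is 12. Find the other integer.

660

gcd × lcm = product of the two integers, so the other integer is (12 × 77220) / 1404 = 660.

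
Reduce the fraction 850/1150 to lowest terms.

17/23

850 = 2 × 5^2 × 17
1150 = 2 × 5^2 × 23
gcd(850, 1150) = 2 × 5^2 = 50.
Divide numerator and denominator by 50: 850/1150 = 17/23.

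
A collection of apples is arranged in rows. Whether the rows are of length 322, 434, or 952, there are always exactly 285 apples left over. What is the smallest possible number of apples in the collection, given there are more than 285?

679061

N − 285 must be a common multiple of 322, 434, and 952.
322 = 2 × 7 × 23
434 = 2 × 7 × 31
952 = 2^3 × 7 × 17
LCM(322, 434, 952) = 2^3 × 7 × 17 × 23 × 31 = 678776.
Smallest N > 285 is LCM + 285 = 678776 + 285 = 679061.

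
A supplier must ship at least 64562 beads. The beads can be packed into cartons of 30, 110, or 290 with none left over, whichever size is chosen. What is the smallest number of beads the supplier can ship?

66990

The number of beads must be a common multiple of 30, 110, and 290, so a multiple of their LCM.
30 = 2 × 3 × 5
110 = 2 × 5 × 11
290 = 2 × 5 × 29
LCM(30, 110, 290) = 2 × 3 × 5 × 11 × 29 = 9570.
Smallest multiple of 9570 that is ≥ 64562: ⌈64562/9570⌉ × 9570 = 7 × 9570 = 66990.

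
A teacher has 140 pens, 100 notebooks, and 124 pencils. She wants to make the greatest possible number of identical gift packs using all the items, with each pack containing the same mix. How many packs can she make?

The pack count must divide each quantity, so the greatest is gcd(140, 100, 124).
140 = 2^2 × 5 × 7
100 = 2^2 × 5^2
124 = 2^2 × 31
gcd(140, 100, 124) = 2^2 = 4.

4 packs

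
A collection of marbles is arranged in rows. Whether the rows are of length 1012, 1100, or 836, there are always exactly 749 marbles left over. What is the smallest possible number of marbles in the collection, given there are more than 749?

N − 749 must be a common multiple of 1012, 1100, and 836.
1012 = 2^2 × 11 × 23
1100 = 2^2 × 5^2 × 11
836 = 2^2 × 11 × 19
LCM(1012, 1100, 836) = 2^2 × 5^2 × 11 × 19 × 23 = 480700.
Smallest N > 749 is LCM + 749 = 480700 + 749 = 481449.

481449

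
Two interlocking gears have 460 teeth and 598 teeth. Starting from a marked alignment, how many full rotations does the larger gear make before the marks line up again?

10 rotations

The first common completion time is the LCM of the periods.
460 = 2^2 × 5 × 23
598 = 2 × 13 × 23
LCM(460, 598) = 2^2 × 5 × 13 × 23 = 5980.
Rotations for period 598: 5980 / 598 = 10.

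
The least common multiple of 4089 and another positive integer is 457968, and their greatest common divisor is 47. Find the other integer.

5264

gcd × lcm = product of the two integers, so the other integer is (47 × 457968) / 4089 = 5264.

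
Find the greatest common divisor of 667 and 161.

23

667 = 23 × 29
161 = 7 × 23
gcd(667, 161) = 23.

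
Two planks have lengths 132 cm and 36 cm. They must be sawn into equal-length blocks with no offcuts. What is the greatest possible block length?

12 cm

This is the greatest common divisor of 132 and 36.
132 = 2^2 × 3 × 11
36 = 2^2 × 3^2
gcd(132, 36) = 2^2 × 3 = 12.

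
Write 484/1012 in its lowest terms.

11/23

484 = 2^2 × 11^2
1012 = 2^2 × 11 × 23
gcd(484, 1012) = 2^2 × 11 = 44.
Divide numerator and denominator by 44: 484/1012 = 11/23.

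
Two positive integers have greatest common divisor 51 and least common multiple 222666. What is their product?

For any two positive integers, gcd × lcm = product = 51 × 222666 = 11355966.

11355966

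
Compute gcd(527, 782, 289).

17

527 = 17 × 31
782 = 2 × 17 × 23
289 = 17^2
gcd(527, 782, 289) = 17.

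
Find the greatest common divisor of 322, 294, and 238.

14

322 = 2 × 7 × 23
294 = 2 × 3 × 7^2
238 = 2 × 7 × 17
gcd(322, 294, 238) = 2 × 7 = 14.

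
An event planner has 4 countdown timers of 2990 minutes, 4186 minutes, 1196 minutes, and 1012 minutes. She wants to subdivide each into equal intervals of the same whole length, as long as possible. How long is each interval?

The interval must divide each timer length; the longest such is the gcd.
2990 = 2 × 5 × 13 × 23
4186 = 2 × 7 × 13 × 23
1196 = 2^2 × 13 × 23
1012 = 2^2 × 11 × 23
gcd(2990, 4186, 1196, 1012) = 2 × 23 = 46.

46 minutes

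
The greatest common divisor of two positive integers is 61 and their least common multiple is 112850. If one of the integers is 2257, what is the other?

For two integers, gcd × lcm = product, so the other is (61 × 112850) / 2257 = 6883850 / 2257 = 3050.

3050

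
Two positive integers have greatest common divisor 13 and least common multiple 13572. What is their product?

For any two positive integers, gcd × lcm = product = 13 × 13572 = 176436.

176436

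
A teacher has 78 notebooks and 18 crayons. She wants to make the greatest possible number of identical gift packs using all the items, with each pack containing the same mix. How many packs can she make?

The pack count must divide each quantity, so the greatest is gcd(78, 18).
78 = 2 × 3 × 13
18 = 2 × 3^2
gcd(78, 18) = 2 × 3 = 6.

6 packs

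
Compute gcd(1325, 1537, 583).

53

1325 = 5^2 × 53
1537 = 29 × 53
583 = 11 × 53
gcd(1325, 1537, 583) = 53.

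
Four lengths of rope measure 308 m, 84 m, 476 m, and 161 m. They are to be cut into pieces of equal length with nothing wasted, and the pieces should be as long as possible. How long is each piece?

The greatest length dividing all of 308, 84, 476, and 161 is their gcd.
308 = 2^2 × 7 × 11
84 = 2^2 × 3 × 7
476 = 2^2 × 7 × 17
161 = 7 × 23
gcd(308, 84, 476, 161) = 7.

7 m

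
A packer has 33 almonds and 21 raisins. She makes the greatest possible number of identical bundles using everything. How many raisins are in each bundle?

7

Number of bundles = gcd(33, 21).
33 = 3 × 11
21 = 3 × 7
gcd(33, 21) = 3.
raisins per bundle = 21 / 3 = 7.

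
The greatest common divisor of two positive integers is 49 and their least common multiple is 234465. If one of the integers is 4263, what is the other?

2695

For two integers, gcd × lcm = product, so the other is (49 × 234465) / 4263 = 11488785 / 4263 = 2695.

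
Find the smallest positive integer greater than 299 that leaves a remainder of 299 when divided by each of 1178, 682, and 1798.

376081

N − 299 must be a common multiple of 1178, 682, and 1798.
1178 = 2 × 19 × 31
682 = 2 × 11 × 31
1798 = 2 × 29 × 31
LCM(1178, 682, 1798) = 2 × 11 × 19 × 29 × 31 = 375782.
Smallest N > 299 is LCM + 299 = 375782 + 299 = 376081.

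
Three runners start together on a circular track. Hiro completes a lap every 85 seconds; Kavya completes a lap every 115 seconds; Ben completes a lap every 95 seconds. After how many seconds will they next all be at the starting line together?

We need the least common multiple of the intervals.
85 = 5 × 17
115 = 5 × 23
95 = 5 × 19
LCM(85, 115, 95) = 5 × 17 × 19 × 23 = 37145.

37145 seconds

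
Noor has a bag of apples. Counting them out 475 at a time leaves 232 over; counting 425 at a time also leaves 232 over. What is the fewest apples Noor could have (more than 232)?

8307

N − 232 must be a common multiple of 475 and 425.
475 = 5^2 × 19
425 = 5^2 × 17
LCM(475, 425) = 5^2 × 17 × 19 = 8075.
Smallest N > 232 is LCM + 232 = 8075 + 232 = 8307.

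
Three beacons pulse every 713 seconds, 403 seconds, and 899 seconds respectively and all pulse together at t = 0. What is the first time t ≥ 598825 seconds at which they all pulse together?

Joint pulses occur at multiples of LCM(713, 403, 899).
713 = 23 × 31
403 = 13 × 31
899 = 29 × 31
LCM(713, 403, 899) = 13 × 23 × 29 × 31 = 268801.
Smallest multiple of 268801 that is ≥ 598825: ⌈598825/268801⌉ × 268801 = 3 × 268801 = 806403.

806403 seconds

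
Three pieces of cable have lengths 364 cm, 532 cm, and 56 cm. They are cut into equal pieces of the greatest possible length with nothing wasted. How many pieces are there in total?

Piece length = gcd(364, 532, 56).
364 = 2^2 × 7 × 13
532 = 2^2 × 7 × 19
56 = 2^3 × 7
gcd(364, 532, 56) = 2^2 × 7 = 28.
Total pieces = 364/28 + 532/28 + 56/28 = 13 + 19 + 2 = 34.

34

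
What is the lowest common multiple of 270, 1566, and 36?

270 = 2 × 3^3 × 5
1566 = 2 × 3^3 × 29
36 = 2^2 × 3^2
LCM(270, 1566, 36) = 2^2 × 3^3 × 5 × 29 = 15660.

15660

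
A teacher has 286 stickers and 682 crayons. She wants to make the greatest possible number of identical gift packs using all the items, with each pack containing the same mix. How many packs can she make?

22 packs

The pack count must divide each quantity, so the greatest is gcd(286, 682).
286 = 2 × 11 × 13
682 = 2 × 11 × 31
gcd(286, 682) = 2 × 11 = 22.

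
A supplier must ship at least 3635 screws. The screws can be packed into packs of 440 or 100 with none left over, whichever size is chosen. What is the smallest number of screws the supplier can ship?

4400

The number of screws must be a common multiple of 440 and 100, so a multiple of their LCM.
440 = 2^3 × 5 × 11
100 = 2^2 × 5^2
LCM(440, 100) = 2^3 × 5^2 × 11 = 2200.
Smallest multiple of 2200 that is ≥ 3635: ⌈3635/2200⌉ × 2200 = 2 × 2200 = 4400.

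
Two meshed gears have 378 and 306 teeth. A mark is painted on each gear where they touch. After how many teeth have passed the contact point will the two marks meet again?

6426 teeth

The first simultaneous occurrence is after LCM of the individual periods.
378 = 2 × 3^3 × 7
306 = 2 × 3^2 × 17
LCM(378, 306) = 2 × 3^3 × 7 × 17 = 6426.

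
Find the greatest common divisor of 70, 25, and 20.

5

70 = 2 × 5 × 7
25 = 5^2
20 = 2^2 × 5
gcd(70, 25, 20) = 5.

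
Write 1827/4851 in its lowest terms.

29/77

1827 = 3^2 × 7 × 29
4851 = 3^2 × 7^2 × 11
gcd(1827, 4851) = 3^2 × 7 = 63.
Divide numerator and denominator by 63: 1827/4851 = 29/77.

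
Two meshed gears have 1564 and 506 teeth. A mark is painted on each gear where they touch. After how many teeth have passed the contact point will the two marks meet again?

The first simultaneous occurrence is after LCM of the individual periods.
1564 = 2^2 × 17 × 23
506 = 2 × 11 × 23
LCM(1564, 506) = 2^2 × 11 × 17 × 23 = 17204.

17204 teeth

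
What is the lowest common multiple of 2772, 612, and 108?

141372

2772 = 2^2 × 3^2 × 7 × 11
612 = 2^2 × 3^2 × 17
108 = 2^2 × 3^3
LCM(2772, 612, 108) = 2^2 × 3^3 × 7 × 11 × 17 = 141372.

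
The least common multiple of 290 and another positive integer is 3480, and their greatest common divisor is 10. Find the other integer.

120

gcd × lcm = product of the two integers, so the other integer is (10 × 3480) / 290 = 120.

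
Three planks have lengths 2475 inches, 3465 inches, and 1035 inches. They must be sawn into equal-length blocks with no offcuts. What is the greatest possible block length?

45 inches

This is the greatest common divisor of 2475, 3465, and 1035.
2475 = 3^2 × 5^2 × 11
3465 = 3^2 × 5 × 7 × 11
1035 = 3^2 × 5 × 23
gcd(2475, 3465, 1035) = 3^2 × 5 = 45.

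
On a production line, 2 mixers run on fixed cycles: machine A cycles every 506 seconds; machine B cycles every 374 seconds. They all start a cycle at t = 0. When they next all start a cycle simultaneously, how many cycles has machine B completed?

23 cycles

They are all back at their starting positions together after one LCM of the periods.
506 = 2 × 11 × 23
374 = 2 × 11 × 17
LCM(506, 374) = 2 × 11 × 17 × 23 = 8602.
Cycles for period 374: 8602 / 374 = 23.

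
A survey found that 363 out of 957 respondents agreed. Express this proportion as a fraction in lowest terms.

363 = 3 × 11^2
957 = 3 × 11 × 29
gcd(363, 957) = 3 × 11 = 33.
Divide numerator and denominator by 33: 363/957 = 11/29.

11/29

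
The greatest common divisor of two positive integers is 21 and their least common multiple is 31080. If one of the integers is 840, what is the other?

For two integers, gcd × lcm = product, so the other is (21 × 31080) / 840 = 652680 / 840 = 777.

777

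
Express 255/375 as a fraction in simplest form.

17/25

255 = 3 × 5 × 17
375 = 3 × 5^3
gcd(255, 375) = 3 × 5 = 15.
Divide numerator and denominator by 15: 255/375 = 17/25.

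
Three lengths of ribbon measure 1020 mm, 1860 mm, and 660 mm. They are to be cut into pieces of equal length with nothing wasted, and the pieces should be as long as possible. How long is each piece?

60 mm

The greatest length dividing all of 1020, 1860, and 660 is their gcd.
1020 = 2^2 × 3 × 5 × 17
1860 = 2^2 × 3 × 5 × 31
660 = 2^2 × 3 × 5 × 11
gcd(1020, 1860, 660) = 2^2 × 3 × 5 = 60.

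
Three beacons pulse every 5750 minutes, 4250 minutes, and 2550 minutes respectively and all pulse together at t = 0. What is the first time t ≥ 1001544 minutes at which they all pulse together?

Joint pulses occur at multiples of LCM(5750, 4250, 2550).
5750 = 2 × 5^3 × 23
4250 = 2 × 5^3 × 17
2550 = 2 × 3 × 5^2 × 17
LCM(5750, 4250, 2550) = 2 × 3 × 5^3 × 17 × 23 = 293250.
Smallest multiple of 293250 that is ≥ 1001544: ⌈1001544/293250⌉ × 293250 = 4 × 293250 = 1173000.

1173000 minutes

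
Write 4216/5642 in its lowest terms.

68/91

4216 = 2^3 × 17 × 31
5642 = 2 × 7 × 13 × 31
gcd(4216, 5642) = 2 × 31 = 62.
Divide numerator and denominator by 62: 4216/5642 = 68/91.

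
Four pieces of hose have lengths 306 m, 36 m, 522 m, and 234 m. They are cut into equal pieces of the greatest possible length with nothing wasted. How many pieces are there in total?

Piece length = gcd(306, 36, 522, 234).
306 = 2 × 3^2 × 17
36 = 2^2 × 3^2
522 = 2 × 3^2 × 29
234 = 2 × 3^2 × 13
gcd(306, 36, 522, 234) = 2 × 3^2 = 18.
Total pieces = 306/18 + 36/18 + 522/18 + 234/18 = 17 + 2 + 29 + 13 = 61.

61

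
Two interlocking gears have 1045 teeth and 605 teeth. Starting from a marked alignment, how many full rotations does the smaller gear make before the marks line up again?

19 rotations

All finish a whole number of cycles simultaneously at t = LCM of the periods.
1045 = 5 × 11 × 19
605 = 5 × 11^2
LCM(1045, 605) = 5 × 11^2 × 19 = 11495.
Rotations for period 605: 11495 / 605 = 19.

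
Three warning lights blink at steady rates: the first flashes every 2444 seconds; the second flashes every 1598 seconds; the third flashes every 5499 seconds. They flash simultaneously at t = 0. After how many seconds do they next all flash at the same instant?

The first simultaneous occurrence is after LCM of the individual periods.
2444 = 2^2 × 13 × 47
1598 = 2 × 17 × 47
5499 = 3^2 × 13 × 47
LCM(2444, 1598, 5499) = 2^2 × 3^2 × 13 × 17 × 47 = 373932.

373932 seconds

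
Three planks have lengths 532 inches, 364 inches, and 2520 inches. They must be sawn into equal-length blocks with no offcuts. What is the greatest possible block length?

28 inches

This is the greatest common divisor of 532, 364, and 2520.
532 = 2^2 × 7 × 19
364 = 2^2 × 7 × 13
2520 = 2^3 × 3^2 × 5 × 7
gcd(532, 364, 2520) = 2^2 × 7 = 28.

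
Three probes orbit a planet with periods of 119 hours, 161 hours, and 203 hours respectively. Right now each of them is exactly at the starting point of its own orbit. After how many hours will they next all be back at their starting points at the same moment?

We need the least common multiple of the intervals.
119 = 7 × 17
161 = 7 × 23
203 = 7 × 29
LCM(119, 161, 203) = 7 × 17 × 23 × 29 = 79373.

79373 hours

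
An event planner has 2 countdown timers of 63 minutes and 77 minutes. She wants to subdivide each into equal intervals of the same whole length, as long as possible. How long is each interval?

The interval must divide each timer length; the longest such is the gcd.
63 = 3^2 × 7
77 = 7 × 11
gcd(63, 77) = 7.

7 minutes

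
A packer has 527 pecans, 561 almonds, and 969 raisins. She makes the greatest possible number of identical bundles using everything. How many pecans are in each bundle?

Number of bundles = gcd(527, 561, 969).
527 = 17 × 31
561 = 3 × 11 × 17
969 = 3 × 17 × 19
gcd(527, 561, 969) = 17.
pecans per bundle = 527 / 17 = 31.

31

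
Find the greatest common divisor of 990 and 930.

990 = 2 × 3^2 × 5 × 11
930 = 2 × 3 × 5 × 31
gcd(990, 930) = 2 × 3 × 5 = 30.

30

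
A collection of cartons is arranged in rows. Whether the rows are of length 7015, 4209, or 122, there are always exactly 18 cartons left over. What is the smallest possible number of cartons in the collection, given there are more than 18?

N − 18 must be a common multiple of 7015, 4209, and 122.
7015 = 5 × 23 × 61
4209 = 3 × 23 × 61
122 = 2 × 61
LCM(7015, 4209, 122) = 2 × 3 × 5 × 23 × 61 = 42090.
Smallest N > 18 is LCM + 18 = 42090 + 18 = 42108.

42108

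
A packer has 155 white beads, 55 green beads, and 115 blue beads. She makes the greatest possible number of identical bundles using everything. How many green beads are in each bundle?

Number of bundles = gcd(155, 55, 115).
155 = 5 × 31
55 = 5 × 11
115 = 5 × 23
gcd(155, 55, 115) = 5.
green beads per bundle = 55 / 5 = 11.

11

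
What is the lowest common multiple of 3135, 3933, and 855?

3135 = 3 × 5 × 11 × 19
3933 = 3^2 × 19 × 23
855 = 3^2 × 5 × 19
LCM(3135, 3933, 855) = 3^2 × 5 × 11 × 19 × 23 = 216315.

216315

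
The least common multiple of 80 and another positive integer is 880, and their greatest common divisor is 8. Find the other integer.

gcd × lcm = product of the two integers, so the other integer is (8 × 880) / 80 = 88.

88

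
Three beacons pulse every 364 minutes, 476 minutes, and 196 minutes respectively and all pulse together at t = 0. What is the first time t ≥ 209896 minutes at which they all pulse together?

216580 minutes

Joint pulses occur at multiples of LCM(364, 476, 196).
364 = 2^2 × 7 × 13
476 = 2^2 × 7 × 17
196 = 2^2 × 7^2
LCM(364, 476, 196) = 2^2 × 7^2 × 13 × 17 = 43316.
Smallest multiple of 43316 that is ≥ 209896: ⌈209896/43316⌉ × 43316 = 5 × 43316 = 216580.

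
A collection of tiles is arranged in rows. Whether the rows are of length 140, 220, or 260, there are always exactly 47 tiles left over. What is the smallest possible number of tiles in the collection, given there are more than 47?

20067

N − 47 must be a common multiple of 140, 220, and 260.
140 = 2^2 × 5 × 7
220 = 2^2 × 5 × 11
260 = 2^2 × 5 × 13
LCM(140, 220, 260) = 2^2 × 5 × 7 × 11 × 13 = 20020.
Smallest N > 47 is LCM + 47 = 20020 + 47 = 20067.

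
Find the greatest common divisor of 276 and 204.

12

276 = 2^2 × 3 × 23
204 = 2^2 × 3 × 17
gcd(276, 204) = 2^2 × 3 = 12.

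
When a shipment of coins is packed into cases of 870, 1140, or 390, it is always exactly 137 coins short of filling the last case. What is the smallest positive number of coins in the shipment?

Being 137 short of a full case of size k means N ≡ −137 (mod k), i.e. N + 137 is a multiple of each size.
870 = 2 × 3 × 5 × 29
1140 = 2^2 × 3 × 5 × 19
390 = 2 × 3 × 5 × 13
LCM(870, 1140, 390) = 2^2 × 3 × 5 × 13 × 19 × 29 = 429780.
Smallest positive N is 429780 − 137 = 429643.

429643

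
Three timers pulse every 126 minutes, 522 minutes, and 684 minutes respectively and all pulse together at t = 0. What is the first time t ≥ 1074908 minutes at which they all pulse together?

1110816 minutes

Joint pulses occur at multiples of LCM(126, 522, 684).
126 = 2 × 3^2 × 7
522 = 2 × 3^2 × 29
684 = 2^2 × 3^2 × 19
LCM(126, 522, 684) = 2^2 × 3^2 × 7 × 19 × 29 = 138852.
Smallest multiple of 138852 that is ≥ 1074908: ⌈1074908/138852⌉ × 138852 = 8 × 138852 = 1110816.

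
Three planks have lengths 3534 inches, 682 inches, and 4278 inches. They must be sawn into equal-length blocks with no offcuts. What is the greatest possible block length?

62 inches

This is the greatest common divisor of 3534, 682, and 4278.
3534 = 2 × 3 × 19 × 31
682 = 2 × 11 × 31
4278 = 2 × 3 × 23 × 31
gcd(3534, 682, 4278) = 2 × 31 = 62.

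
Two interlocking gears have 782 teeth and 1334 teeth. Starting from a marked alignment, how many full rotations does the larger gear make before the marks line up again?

17 rotations

The first common completion time is the LCM of the periods.
782 = 2 × 17 × 23
1334 = 2 × 23 × 29
LCM(782, 1334) = 2 × 17 × 23 × 29 = 22678.
Rotations for period 1334: 22678 / 1334 = 17.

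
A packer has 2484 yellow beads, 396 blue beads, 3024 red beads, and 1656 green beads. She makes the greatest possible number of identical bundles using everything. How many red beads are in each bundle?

84

Number of bundles = gcd(2484, 396, 3024, 1656).
2484 = 2^2 × 3^3 × 23
396 = 2^2 × 3^2 × 11
3024 = 2^4 × 3^3 × 7
1656 = 2^3 × 3^2 × 23
gcd(2484, 396, 3024, 1656) = 2^2 × 3^2 = 36.
red beads per bundle = 3024 / 36 = 84.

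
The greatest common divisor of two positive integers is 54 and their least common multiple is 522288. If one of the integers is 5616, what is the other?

5022

For two integers, gcd × lcm = product, so the other is (54 × 522288) / 5616 = 28203552 / 5616 = 5022.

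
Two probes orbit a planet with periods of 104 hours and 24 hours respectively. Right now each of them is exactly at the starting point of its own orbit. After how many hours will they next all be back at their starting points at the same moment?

312 hours

We need the least common multiple of the intervals.
104 = 2^3 × 13
24 = 2^3 × 3
LCM(104, 24) = 2^3 × 3 × 13 = 312.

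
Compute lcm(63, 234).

1638

63 = 3^2 × 7
234 = 2 × 3^2 × 13
LCM(63, 234) = 2 × 3^2 × 7 × 13 = 1638.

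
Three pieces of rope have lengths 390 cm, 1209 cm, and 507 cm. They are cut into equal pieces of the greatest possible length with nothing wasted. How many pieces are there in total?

Piece length = gcd(390, 1209, 507).
390 = 2 × 3 × 5 × 13
1209 = 3 × 13 × 31
507 = 3 × 13^2
gcd(390, 1209, 507) = 3 × 13 = 39.
Total pieces = 390/39 + 1209/39 + 507/39 = 10 + 31 + 13 = 54.

54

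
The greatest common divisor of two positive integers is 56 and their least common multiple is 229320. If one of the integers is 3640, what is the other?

3528

For two integers, gcd × lcm = product, so the other is (56 × 229320) / 3640 = 12841920 / 3640 = 3528.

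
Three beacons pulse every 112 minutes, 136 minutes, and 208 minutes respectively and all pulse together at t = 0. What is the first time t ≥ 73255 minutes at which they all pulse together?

Joint pulses occur at multiples of LCM(112, 136, 208).
112 = 2^4 × 7
136 = 2^3 × 17
208 = 2^4 × 13
LCM(112, 136, 208) = 2^4 × 7 × 13 × 17 = 24752.
Smallest multiple of 24752 that is ≥ 73255: ⌈73255/24752⌉ × 24752 = 3 × 24752 = 74256.

74256 minutes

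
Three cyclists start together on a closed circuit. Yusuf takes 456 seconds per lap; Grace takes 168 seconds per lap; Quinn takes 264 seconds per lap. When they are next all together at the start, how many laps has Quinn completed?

133 laps

The first common completion time is the LCM of the periods.
456 = 2^3 × 3 × 19
168 = 2^3 × 3 × 7
264 = 2^3 × 3 × 11
LCM(456, 168, 264) = 2^3 × 3 × 7 × 11 × 19 = 35112.
Laps for period 264: 35112 / 264 = 133.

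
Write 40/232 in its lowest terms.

40 = 2^3 × 5
232 = 2^3 × 29
gcd(40, 232) = 2^3 = 8.
Divide numerator and denominator by 8: 40/232 = 5/29.

5/29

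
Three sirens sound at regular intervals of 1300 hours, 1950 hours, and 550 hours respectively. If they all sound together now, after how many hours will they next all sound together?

42900 hours

We need the least common multiple of the intervals.
1300 = 2^2 × 5^2 × 13
1950 = 2 × 3 × 5^2 × 13
550 = 2 × 5^2 × 11
LCM(1300, 1950, 550) = 2^2 × 3 × 5^2 × 11 × 13 = 42900.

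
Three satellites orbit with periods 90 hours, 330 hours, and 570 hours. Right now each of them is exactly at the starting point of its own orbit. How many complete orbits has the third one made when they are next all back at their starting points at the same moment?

33 orbits

The first common completion time is the LCM of the periods.
90 = 2 × 3^2 × 5
330 = 2 × 3 × 5 × 11
570 = 2 × 3 × 5 × 19
LCM(90, 330, 570) = 2 × 3^2 × 5 × 11 × 19 = 18810.
Orbits for period 570: 18810 / 570 = 33.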